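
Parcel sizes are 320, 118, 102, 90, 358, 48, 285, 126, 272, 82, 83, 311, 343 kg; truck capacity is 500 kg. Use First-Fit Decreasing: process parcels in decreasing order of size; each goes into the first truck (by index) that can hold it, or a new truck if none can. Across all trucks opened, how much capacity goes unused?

Sorted descending: 358, 343, 320, 311, 285, 272, 126, 118, 102, 90, 83, 82, 48.
Put 358 kg in truck 1; 142 kg remain.
Put 343 kg in truck 2; 157 kg remain.
Put 320 kg in truck 3; 180 kg remain.
Put 311 kg in truck 4; 189 kg remain.
Put 285 kg in truck 5; 215 kg remain.
Put 272 kg in truck 6; 228 kg remain.
Put 126 kg in truck 1; 16 kg remain.
Put 118 kg in truck 2; 39 kg remain.
Put 102 kg in truck 3; 78 kg remain.
Put 90 kg in truck 4; 99 kg remain.
Put 83 kg in truck 4; 16 kg remain.
Put 82 kg in truck 5; 133 kg remain.
Put 48 kg in truck 3; 30 kg remain.
6 trucks × 500 kg = 3000 kg; used 2538 kg; unused 462 kg.

462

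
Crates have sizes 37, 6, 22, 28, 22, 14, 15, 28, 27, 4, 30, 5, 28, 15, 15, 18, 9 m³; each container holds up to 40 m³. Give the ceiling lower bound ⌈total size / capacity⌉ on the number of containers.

Total size = 37 + 6 + 22 + 28 + 22 + 14 + 15 + 28 + 27 + 4 + 30 + 5 + 28 + 15 + 15 + 18 + 9 = 323 m³.
⌈323 / 40⌉ = 9.

9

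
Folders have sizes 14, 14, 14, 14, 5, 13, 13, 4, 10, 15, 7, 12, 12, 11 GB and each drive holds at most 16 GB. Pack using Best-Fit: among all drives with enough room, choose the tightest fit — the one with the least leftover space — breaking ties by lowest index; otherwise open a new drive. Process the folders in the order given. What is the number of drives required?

12 drives

drive 1: place 14 GB, 2 GB left
drive 2: place 14 GB, 2 GB left
drive 3: place 14 GB, 2 GB left
drive 4: place 14 GB, 2 GB left
drive 5: place 5 GB, 11 GB left
drive 6: place 13 GB, 3 GB left
drive 7: place 13 GB, 3 GB left
drive 5: place 4 GB, 7 GB left
drive 8: place 10 GB, 6 GB left
drive 9: place 15 GB, 1 GB left
drive 5: place 7 GB, 0 GB left
drive 10: place 12 GB, 4 GB left
drive 11: place 12 GB, 4 GB left
drive 12: place 11 GB, 5 GB left
Final drives: [14] [14] [14] [14] [5,4,7] [13] [13] [10] [15] [12] [12] [11].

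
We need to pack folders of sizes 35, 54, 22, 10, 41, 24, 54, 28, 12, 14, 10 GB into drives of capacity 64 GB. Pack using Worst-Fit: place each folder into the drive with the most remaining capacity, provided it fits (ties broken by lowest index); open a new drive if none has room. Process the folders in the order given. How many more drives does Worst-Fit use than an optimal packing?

1

Worst-Fit: [35,22] [54,10] [41,12] [24,28] [54] [14,10] → 6 drives.
Total size 304 GB; any packing needs at least ⌈304/64⌉ = 5 drives.
An optimal packing achieves that bound: [54,10] [54,10] [41,22] [35,28] [24,14,12] → 5 drives.
Excess: 6 − 5 = 1.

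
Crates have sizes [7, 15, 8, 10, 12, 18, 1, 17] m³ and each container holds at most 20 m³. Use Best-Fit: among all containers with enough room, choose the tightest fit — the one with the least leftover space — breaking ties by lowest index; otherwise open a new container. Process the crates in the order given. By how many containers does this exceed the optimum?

Best-Fit: [7,8] [15] [10] [12] [18,1] [17] → 6 containers.
Total size 88 m³; any packing needs at least ⌈88/20⌉ = 5 containers.
An optimal packing achieves that bound: [18,1] [17] [15] [12,8] [10,7] → 5 containers.
Excess: 6 − 5 = 1.

1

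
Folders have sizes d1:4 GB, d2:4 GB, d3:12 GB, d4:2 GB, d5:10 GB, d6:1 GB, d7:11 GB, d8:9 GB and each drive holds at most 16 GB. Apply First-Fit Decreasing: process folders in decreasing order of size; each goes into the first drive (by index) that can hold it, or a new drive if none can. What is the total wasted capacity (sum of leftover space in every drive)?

Sorted descending: 12, 11, 10, 9, 4, 4, 2, 1.
12 GB → drive 1 (remaining 4 GB)
11 GB → drive 2 (remaining 5 GB)
10 GB → drive 3 (remaining 6 GB)
9 GB → drive 4 (remaining 7 GB)
4 GB → drive 1 (remaining 0 GB)
4 GB → drive 2 (remaining 1 GB)
2 GB → drive 3 (remaining 4 GB)
1 GB → drive 2 (remaining 0 GB)
4 drives × 16 GB = 64 GB; used 53 GB; unused 11 GB.

11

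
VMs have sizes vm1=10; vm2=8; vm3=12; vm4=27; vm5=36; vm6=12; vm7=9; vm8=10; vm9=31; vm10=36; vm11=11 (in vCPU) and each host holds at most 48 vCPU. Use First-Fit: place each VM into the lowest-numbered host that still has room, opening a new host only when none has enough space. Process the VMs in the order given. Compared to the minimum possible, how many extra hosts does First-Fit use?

0

First-Fit: [10,8,12,12] [27,9,10] [36,11] [31] [36] → 5 hosts.
Total size 202 vCPU; any packing needs at least ⌈202/48⌉ = 5 hosts.
So 5 is already optimal.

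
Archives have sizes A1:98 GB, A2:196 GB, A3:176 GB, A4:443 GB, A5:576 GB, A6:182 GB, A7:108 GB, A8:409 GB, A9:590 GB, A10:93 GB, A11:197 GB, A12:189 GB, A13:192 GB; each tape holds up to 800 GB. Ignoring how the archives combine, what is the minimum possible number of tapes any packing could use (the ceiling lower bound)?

Total size = 98 + 196 + 176 + 443 + 576 + 182 + 108 + 409 + 590 + 93 + 197 + 189 + 192 = 3449 GB.
⌈3449 / 800⌉ = 5.

5 tapes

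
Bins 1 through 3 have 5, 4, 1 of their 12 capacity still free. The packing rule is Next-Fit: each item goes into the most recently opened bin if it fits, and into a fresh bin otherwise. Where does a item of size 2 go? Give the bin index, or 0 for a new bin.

0

Next-Fit only looks at bin 3, which has 1 free.
2 does not fit, so a new bin is opened.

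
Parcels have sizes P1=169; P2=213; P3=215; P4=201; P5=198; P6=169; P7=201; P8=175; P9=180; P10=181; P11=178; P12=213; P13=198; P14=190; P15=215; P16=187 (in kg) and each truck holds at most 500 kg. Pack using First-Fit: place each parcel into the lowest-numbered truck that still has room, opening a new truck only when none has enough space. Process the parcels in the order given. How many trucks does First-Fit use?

8

P1 (169 kg) → truck 1 (remaining 331 kg)
P2 (213 kg) → truck 1 (remaining 118 kg)
P3 (215 kg) → truck 2 (remaining 285 kg)
P4 (201 kg) → truck 2 (remaining 84 kg)
P5 (198 kg) → truck 3 (remaining 302 kg)
P6 (169 kg) → truck 3 (remaining 133 kg)
P7 (201 kg) → truck 4 (remaining 299 kg)
P8 (175 kg) → truck 4 (remaining 124 kg)
P9 (180 kg) → truck 5 (remaining 320 kg)
P10 (181 kg) → truck 5 (remaining 139 kg)
P11 (178 kg) → truck 6 (remaining 322 kg)
P12 (213 kg) → truck 6 (remaining 109 kg)
P13 (198 kg) → truck 7 (remaining 302 kg)
P14 (190 kg) → truck 7 (remaining 112 kg)
P15 (215 kg) → truck 8 (remaining 285 kg)
P16 (187 kg) → truck 8 (remaining 98 kg)
Final trucks: [169,213] [215,201] [198,169] [201,175] [180,181] [178,213] [198,190] [215,187].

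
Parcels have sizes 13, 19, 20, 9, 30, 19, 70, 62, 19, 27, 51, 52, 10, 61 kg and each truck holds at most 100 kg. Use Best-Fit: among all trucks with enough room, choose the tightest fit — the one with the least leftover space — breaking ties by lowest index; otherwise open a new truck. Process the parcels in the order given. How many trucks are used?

6 trucks

Put 13 kg in truck 1; 87 kg remain.
Put 19 kg in truck 1; 68 kg remain.
Put 20 kg in truck 1; 48 kg remain.
Put 9 kg in truck 1; 39 kg remain.
Put 30 kg in truck 1; 9 kg remain.
Put 19 kg in truck 2; 81 kg remain.
Put 70 kg in truck 2; 11 kg remain.
Put 62 kg in truck 3; 38 kg remain.
Put 19 kg in truck 3; 19 kg remain.
Put 27 kg in truck 4; 73 kg remain.
Put 51 kg in truck 4; 22 kg remain.
Put 52 kg in truck 5; 48 kg remain.
Put 10 kg in truck 2; 1 kg remain.
Put 61 kg in truck 6; 39 kg remain.
Final trucks: [13,19,20,9,30] [19,70,10] [62,19] [27,51] [52] [61].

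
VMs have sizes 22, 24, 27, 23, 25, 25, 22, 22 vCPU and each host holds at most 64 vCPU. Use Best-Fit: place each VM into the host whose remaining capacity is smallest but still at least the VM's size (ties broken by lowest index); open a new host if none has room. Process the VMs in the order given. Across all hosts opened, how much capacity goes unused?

Put 22 vCPU in host 1; 42 vCPU remain.
Put 24 vCPU in host 1; 18 vCPU remain.
Put 27 vCPU in host 2; 37 vCPU remain.
Put 23 vCPU in host 2; 14 vCPU remain.
Put 25 vCPU in host 3; 39 vCPU remain.
Put 25 vCPU in host 3; 14 vCPU remain.
Put 22 vCPU in host 4; 42 vCPU remain.
Put 22 vCPU in host 4; 20 vCPU remain.
4 hosts × 64 vCPU = 256 vCPU; used 190 vCPU; unused 66 vCPU.

66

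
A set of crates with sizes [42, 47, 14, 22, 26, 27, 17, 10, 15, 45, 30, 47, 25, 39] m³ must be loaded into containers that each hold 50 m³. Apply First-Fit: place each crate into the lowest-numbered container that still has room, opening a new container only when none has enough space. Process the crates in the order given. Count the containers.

container 1: place 42 m³, 8 m³ left
container 2: place 47 m³, 3 m³ left
container 3: place 14 m³, 36 m³ left
container 3: place 22 m³, 14 m³ left
container 4: place 26 m³, 24 m³ left
container 5: place 27 m³, 23 m³ left
container 4: place 17 m³, 7 m³ left
container 3: place 10 m³, 4 m³ left
container 5: place 15 m³, 8 m³ left
container 6: place 45 m³, 5 m³ left
container 7: place 30 m³, 20 m³ left
container 8: place 47 m³, 3 m³ left
container 9: place 25 m³, 25 m³ left
container 10: place 39 m³, 11 m³ left
Final containers: [42] [47] [14,22,10] [26,17] [27,15] [45] [30] [47] [25] [39].

10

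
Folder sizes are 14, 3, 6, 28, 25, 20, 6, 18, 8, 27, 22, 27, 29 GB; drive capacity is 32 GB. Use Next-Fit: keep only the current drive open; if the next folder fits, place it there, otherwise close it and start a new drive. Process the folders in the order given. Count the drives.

Put 14 GB in drive 1; 18 GB remain.
Put 3 GB in drive 1; 15 GB remain.
Put 6 GB in drive 1; 9 GB remain.
Put 28 GB in drive 2; 4 GB remain.
Put 25 GB in drive 3; 7 GB remain.
Put 20 GB in drive 4; 12 GB remain.
Put 6 GB in drive 4; 6 GB remain.
Put 18 GB in drive 5; 14 GB remain.
Put 8 GB in drive 5; 6 GB remain.
Put 27 GB in drive 6; 5 GB remain.
Put 22 GB in drive 7; 10 GB remain.
Put 27 GB in drive 8; 5 GB remain.
Put 29 GB in drive 9; 3 GB remain.
Final drives: [14,3,6] [28] [25] [20,6] [18,8] [27] [22] [27] [29].

9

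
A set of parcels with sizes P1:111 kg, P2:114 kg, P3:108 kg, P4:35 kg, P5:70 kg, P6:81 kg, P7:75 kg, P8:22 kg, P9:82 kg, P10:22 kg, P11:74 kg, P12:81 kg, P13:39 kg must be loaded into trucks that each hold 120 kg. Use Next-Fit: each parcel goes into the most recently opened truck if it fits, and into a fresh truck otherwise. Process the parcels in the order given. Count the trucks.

9 trucks

Put P1 (111 kg) in truck 1; 9 kg remain.
Put P2 (114 kg) in truck 2; 6 kg remain.
Put P3 (108 kg) in truck 3; 12 kg remain.
Put P4 (35 kg) in truck 4; 85 kg remain.
Put P5 (70 kg) in truck 4; 15 kg remain.
Put P6 (81 kg) in truck 5; 39 kg remain.
Put P7 (75 kg) in truck 6; 45 kg remain.
Put P8 (22 kg) in truck 6; 23 kg remain.
Put P9 (82 kg) in truck 7; 38 kg remain.
Put P10 (22 kg) in truck 7; 16 kg remain.
Put P11 (74 kg) in truck 8; 46 kg remain.
Put P12 (81 kg) in truck 9; 39 kg remain.
Put P13 (39 kg) in truck 9; 0 kg remain.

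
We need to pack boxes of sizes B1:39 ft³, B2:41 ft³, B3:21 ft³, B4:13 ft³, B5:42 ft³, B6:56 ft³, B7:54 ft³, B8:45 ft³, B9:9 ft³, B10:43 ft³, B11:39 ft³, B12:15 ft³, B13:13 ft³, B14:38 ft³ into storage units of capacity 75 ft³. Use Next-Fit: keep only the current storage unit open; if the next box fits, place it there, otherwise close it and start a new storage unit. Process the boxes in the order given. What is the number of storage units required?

9 storage units

storage unit 1: place B1 (39 ft³), 36 ft³ left
storage unit 2: place B2 (41 ft³), 34 ft³ left
storage unit 2: place B3 (21 ft³), 13 ft³ left
storage unit 2: place B4 (13 ft³), 0 ft³ left
storage unit 3: place B5 (42 ft³), 33 ft³ left
storage unit 4: place B6 (56 ft³), 19 ft³ left
storage unit 5: place B7 (54 ft³), 21 ft³ left
storage unit 6: place B8 (45 ft³), 30 ft³ left
storage unit 6: place B9 (9 ft³), 21 ft³ left
storage unit 7: place B10 (43 ft³), 32 ft³ left
storage unit 8: place B11 (39 ft³), 36 ft³ left
storage unit 8: place B12 (15 ft³), 21 ft³ left
storage unit 8: place B13 (13 ft³), 8 ft³ left
storage unit 9: place B14 (38 ft³), 37 ft³ left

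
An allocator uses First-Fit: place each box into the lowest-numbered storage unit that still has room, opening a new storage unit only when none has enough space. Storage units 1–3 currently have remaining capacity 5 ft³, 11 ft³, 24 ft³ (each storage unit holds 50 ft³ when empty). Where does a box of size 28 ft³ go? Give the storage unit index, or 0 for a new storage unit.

0

No storage unit has ≥ 28 ft³ free, so a new storage unit is opened.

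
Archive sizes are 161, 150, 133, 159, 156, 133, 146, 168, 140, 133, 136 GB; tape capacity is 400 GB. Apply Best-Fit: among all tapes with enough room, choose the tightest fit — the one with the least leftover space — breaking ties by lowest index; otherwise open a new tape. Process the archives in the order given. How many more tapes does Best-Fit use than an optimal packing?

Best-Fit: [161,150] [133,159] [156,133] [146,168] [140,133] [136] → 6 tapes.
Total size 1615 GB; any packing needs at least ⌈1615/400⌉ = 5 tapes.
An optimal packing achieves that bound: [168,161] [159,156] [150,146] [140,136] [133,133,133] → 5 tapes.
Excess: 6 − 5 = 1.

1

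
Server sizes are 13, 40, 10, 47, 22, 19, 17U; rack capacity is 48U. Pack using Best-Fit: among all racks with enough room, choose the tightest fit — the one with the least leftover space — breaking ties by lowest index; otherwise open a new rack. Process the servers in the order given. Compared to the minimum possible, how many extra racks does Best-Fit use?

0

Best-Fit: [13,10,22] [40] [47] [19,17] → 4 racks.
Total size 168U; any packing needs at least ⌈168/48⌉ = 4 racks.
So 4 is already optimal.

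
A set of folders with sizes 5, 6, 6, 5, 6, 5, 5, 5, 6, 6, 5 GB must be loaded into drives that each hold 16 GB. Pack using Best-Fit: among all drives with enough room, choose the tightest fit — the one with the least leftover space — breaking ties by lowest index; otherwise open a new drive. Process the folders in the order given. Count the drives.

5 drives

5 GB → drive 1 (remaining 11 GB)
6 GB → drive 1 (remaining 5 GB)
6 GB → drive 2 (remaining 10 GB)
5 GB → drive 1 (remaining 0 GB)
6 GB → drive 2 (remaining 4 GB)
5 GB → drive 3 (remaining 11 GB)
5 GB → drive 3 (remaining 6 GB)
5 GB → drive 3 (remaining 1 GB)
6 GB → drive 4 (remaining 10 GB)
6 GB → drive 4 (remaining 4 GB)
5 GB → drive 5 (remaining 11 GB)
Final drives: [5,6,5] [6,6] [5,5,5] [6,6] [5].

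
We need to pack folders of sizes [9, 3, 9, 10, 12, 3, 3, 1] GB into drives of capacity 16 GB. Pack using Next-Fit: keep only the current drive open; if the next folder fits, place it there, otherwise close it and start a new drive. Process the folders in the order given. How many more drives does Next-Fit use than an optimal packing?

Next-Fit: [9,3] [9] [10] [12,3] [3,1] → 5 drives.
Total size 50 GB; any packing needs at least ⌈50/16⌉ = 4 drives.
An optimal packing achieves that bound: [12,3,1] [10,3,3] [9] [9] → 4 drives.
Excess: 5 − 4 = 1.

1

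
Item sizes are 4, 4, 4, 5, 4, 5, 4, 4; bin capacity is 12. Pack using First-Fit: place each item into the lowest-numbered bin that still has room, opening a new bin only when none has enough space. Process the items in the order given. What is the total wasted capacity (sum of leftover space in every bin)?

bin 1: place 4, 8 left
bin 1: place 4, 4 left
bin 1: place 4, 0 left
bin 2: place 5, 7 left
bin 2: place 4, 3 left
bin 3: place 5, 7 left
bin 3: place 4, 3 left
bin 4: place 4, 8 left
4 bins × 12 = 48; used 34; unused 14.

14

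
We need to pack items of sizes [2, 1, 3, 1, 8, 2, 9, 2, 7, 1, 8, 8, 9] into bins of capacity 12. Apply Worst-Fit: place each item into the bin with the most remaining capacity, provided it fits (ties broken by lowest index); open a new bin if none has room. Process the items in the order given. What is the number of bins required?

7

Put 2 in bin 1; 10 remain.
Put 1 in bin 1; 9 remain.
Put 3 in bin 1; 6 remain.
Put 1 in bin 1; 5 remain.
Put 8 in bin 2; 4 remain.
Put 2 in bin 1; 3 remain.
Put 9 in bin 3; 3 remain.
Put 2 in bin 2; 2 remain.
Put 7 in bin 4; 5 remain.
Put 1 in bin 4; 4 remain.
Put 8 in bin 5; 4 remain.
Put 8 in bin 6; 4 remain.
Put 9 in bin 7; 3 remain.
Final bins: [2,1,3,1,2] [8,2] [9] [7,1] [8] [8] [9].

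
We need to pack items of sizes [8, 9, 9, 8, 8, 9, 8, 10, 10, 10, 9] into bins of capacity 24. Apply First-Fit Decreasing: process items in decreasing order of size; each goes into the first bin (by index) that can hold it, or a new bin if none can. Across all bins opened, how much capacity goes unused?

Sorted descending: 10, 10, 10, 9, 9, 9, 9, 8, 8, 8, 8.
10 → bin 1 (remaining 14)
10 → bin 1 (remaining 4)
10 → bin 2 (remaining 14)
9 → bin 2 (remaining 5)
9 → bin 3 (remaining 15)
9 → bin 3 (remaining 6)
9 → bin 4 (remaining 15)
8 → bin 4 (remaining 7)
8 → bin 5 (remaining 16)
8 → bin 5 (remaining 8)
8 → bin 5 (remaining 0)
5 bins × 24 = 120; used 98; unused 22.

22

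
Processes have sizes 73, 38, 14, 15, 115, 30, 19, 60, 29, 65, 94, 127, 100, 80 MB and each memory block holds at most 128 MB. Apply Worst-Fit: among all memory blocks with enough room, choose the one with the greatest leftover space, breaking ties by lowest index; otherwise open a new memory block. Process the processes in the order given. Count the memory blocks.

8

Put 73 MB in memory block 1; 55 MB remain.
Put 38 MB in memory block 1; 17 MB remain.
Put 14 MB in memory block 1; 3 MB remain.
Put 15 MB in memory block 2; 113 MB remain.
Put 115 MB in memory block 3; 13 MB remain.
Put 30 MB in memory block 2; 83 MB remain.
Put 19 MB in memory block 2; 64 MB remain.
Put 60 MB in memory block 2; 4 MB remain.
Put 29 MB in memory block 4; 99 MB remain.
Put 65 MB in memory block 4; 34 MB remain.
Put 94 MB in memory block 5; 34 MB remain.
Put 127 MB in memory block 6; 1 MB remain.
Put 100 MB in memory block 7; 28 MB remain.
Put 80 MB in memory block 8; 48 MB remain.
Final memory blocks: [73,38,14] [15,30,19,60] [115] [29,65] [94] [127] [100] [80].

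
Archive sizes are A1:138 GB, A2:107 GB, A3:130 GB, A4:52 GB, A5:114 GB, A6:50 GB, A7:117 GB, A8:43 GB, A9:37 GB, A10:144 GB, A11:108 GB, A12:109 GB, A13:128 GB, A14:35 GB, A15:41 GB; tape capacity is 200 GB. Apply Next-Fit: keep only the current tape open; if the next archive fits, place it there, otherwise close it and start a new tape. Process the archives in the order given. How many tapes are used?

Put A1 (138 GB) in tape 1; 62 GB remain.
Put A2 (107 GB) in tape 2; 93 GB remain.
Put A3 (130 GB) in tape 3; 70 GB remain.
Put A4 (52 GB) in tape 3; 18 GB remain.
Put A5 (114 GB) in tape 4; 86 GB remain.
Put A6 (50 GB) in tape 4; 36 GB remain.
Put A7 (117 GB) in tape 5; 83 GB remain.
Put A8 (43 GB) in tape 5; 40 GB remain.
Put A9 (37 GB) in tape 5; 3 GB remain.
Put A10 (144 GB) in tape 6; 56 GB remain.
Put A11 (108 GB) in tape 7; 92 GB remain.
Put A12 (109 GB) in tape 8; 91 GB remain.
Put A13 (128 GB) in tape 9; 72 GB remain.
Put A14 (35 GB) in tape 9; 37 GB remain.
Put A15 (41 GB) in tape 10; 159 GB remain.

10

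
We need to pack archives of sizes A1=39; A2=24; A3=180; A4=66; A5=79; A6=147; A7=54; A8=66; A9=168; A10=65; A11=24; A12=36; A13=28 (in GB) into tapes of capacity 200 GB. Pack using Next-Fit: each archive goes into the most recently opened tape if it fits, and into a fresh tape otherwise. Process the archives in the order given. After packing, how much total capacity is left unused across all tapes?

424

tape 1: place A1 (39 GB), 161 GB left
tape 1: place A2 (24 GB), 137 GB left
tape 2: place A3 (180 GB), 20 GB left
tape 3: place A4 (66 GB), 134 GB left
tape 3: place A5 (79 GB), 55 GB left
tape 4: place A6 (147 GB), 53 GB left
tape 5: place A7 (54 GB), 146 GB left
tape 5: place A8 (66 GB), 80 GB left
tape 6: place A9 (168 GB), 32 GB left
tape 7: place A10 (65 GB), 135 GB left
tape 7: place A11 (24 GB), 111 GB left
tape 7: place A12 (36 GB), 75 GB left
tape 7: place A13 (28 GB), 47 GB left
7 tapes × 200 GB = 1400 GB; used 976 GB; unused 424 GB.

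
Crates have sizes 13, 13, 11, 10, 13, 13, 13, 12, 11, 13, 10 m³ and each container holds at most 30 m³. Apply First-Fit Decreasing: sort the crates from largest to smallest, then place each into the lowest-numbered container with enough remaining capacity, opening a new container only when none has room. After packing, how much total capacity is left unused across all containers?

48

Sorted descending: 13, 13, 13, 13, 13, 13, 12, 11, 11, 10, 10.
Put 13 m³ in container 1; 17 m³ remain.
Put 13 m³ in container 1; 4 m³ remain.
Put 13 m³ in container 2; 17 m³ remain.
Put 13 m³ in container 2; 4 m³ remain.
Put 13 m³ in container 3; 17 m³ remain.
Put 13 m³ in container 3; 4 m³ remain.
Put 12 m³ in container 4; 18 m³ remain.
Put 11 m³ in container 4; 7 m³ remain.
Put 11 m³ in container 5; 19 m³ remain.
Put 10 m³ in container 5; 9 m³ remain.
Put 10 m³ in container 6; 20 m³ remain.
6 containers × 30 m³ = 180 m³; used 132 m³; unused 48 m³.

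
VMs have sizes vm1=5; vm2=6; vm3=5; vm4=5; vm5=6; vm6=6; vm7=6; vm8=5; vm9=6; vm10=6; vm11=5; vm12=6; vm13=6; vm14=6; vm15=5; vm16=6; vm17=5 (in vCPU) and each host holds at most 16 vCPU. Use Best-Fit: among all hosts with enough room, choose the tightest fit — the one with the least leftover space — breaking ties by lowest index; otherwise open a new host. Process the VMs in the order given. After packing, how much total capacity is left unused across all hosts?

Put vm1 (5 vCPU) in host 1; 11 vCPU remain.
Put vm2 (6 vCPU) in host 1; 5 vCPU remain.
Put vm3 (5 vCPU) in host 1; 0 vCPU remain.
Put vm4 (5 vCPU) in host 2; 11 vCPU remain.
Put vm5 (6 vCPU) in host 2; 5 vCPU remain.
Put vm6 (6 vCPU) in host 3; 10 vCPU remain.
Put vm7 (6 vCPU) in host 3; 4 vCPU remain.
Put vm8 (5 vCPU) in host 2; 0 vCPU remain.
Put vm9 (6 vCPU) in host 4; 10 vCPU remain.
Put vm10 (6 vCPU) in host 4; 4 vCPU remain.
Put vm11 (5 vCPU) in host 5; 11 vCPU remain.
Put vm12 (6 vCPU) in host 5; 5 vCPU remain.
Put vm13 (6 vCPU) in host 6; 10 vCPU remain.
Put vm14 (6 vCPU) in host 6; 4 vCPU remain.
Put vm15 (5 vCPU) in host 5; 0 vCPU remain.
Put vm16 (6 vCPU) in host 7; 10 vCPU remain.
Put vm17 (5 vCPU) in host 7; 5 vCPU remain.
7 hosts × 16 vCPU = 112 vCPU; used 95 vCPU; unused 17 vCPU.

17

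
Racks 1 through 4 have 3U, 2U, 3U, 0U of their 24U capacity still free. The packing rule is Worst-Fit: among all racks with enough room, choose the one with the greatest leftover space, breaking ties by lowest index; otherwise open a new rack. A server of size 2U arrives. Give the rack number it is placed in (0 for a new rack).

Racks with room: rack 1 (3U), rack 2 (2U), rack 3 (3U).
Most room is rack 1 with 3U free.

1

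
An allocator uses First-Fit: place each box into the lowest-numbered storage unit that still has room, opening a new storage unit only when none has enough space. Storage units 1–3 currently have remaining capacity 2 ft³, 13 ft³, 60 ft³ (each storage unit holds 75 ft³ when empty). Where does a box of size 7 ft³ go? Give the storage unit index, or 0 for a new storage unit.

2

Storage units with room: storage unit 2 (13 ft³), storage unit 3 (60 ft³).
The first with room is storage unit 2.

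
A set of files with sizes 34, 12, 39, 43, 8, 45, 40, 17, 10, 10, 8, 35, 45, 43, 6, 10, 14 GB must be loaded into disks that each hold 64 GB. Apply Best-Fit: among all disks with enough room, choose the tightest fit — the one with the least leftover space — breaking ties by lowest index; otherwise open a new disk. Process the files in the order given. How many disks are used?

34 GB → disk 1 (remaining 30 GB)
12 GB → disk 1 (remaining 18 GB)
39 GB → disk 2 (remaining 25 GB)
43 GB → disk 3 (remaining 21 GB)
8 GB → disk 1 (remaining 10 GB)
45 GB → disk 4 (remaining 19 GB)
40 GB → disk 5 (remaining 24 GB)
17 GB → disk 4 (remaining 2 GB)
10 GB → disk 1 (remaining 0 GB)
10 GB → disk 3 (remaining 11 GB)
8 GB → disk 3 (remaining 3 GB)
35 GB → disk 6 (remaining 29 GB)
45 GB → disk 7 (remaining 19 GB)
43 GB → disk 8 (remaining 21 GB)
6 GB → disk 7 (remaining 13 GB)
10 GB → disk 7 (remaining 3 GB)
14 GB → disk 8 (remaining 7 GB)
Final disks: [34,12,8,10] [39] [43,10,8] [45,17] [40] [35] [45,6,10] [43,14].

8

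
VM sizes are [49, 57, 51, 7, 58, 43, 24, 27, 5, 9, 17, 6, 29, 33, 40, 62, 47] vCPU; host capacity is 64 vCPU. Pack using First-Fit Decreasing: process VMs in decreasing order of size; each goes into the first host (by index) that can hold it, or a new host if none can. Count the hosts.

10

Sorted descending: 62, 58, 57, 51, 49, 47, 43, 40, 33, 29, 27, 24, 17, 9, 7, 6, 5.
Put 62 vCPU in host 1; 2 vCPU remain.
Put 58 vCPU in host 2; 6 vCPU remain.
Put 57 vCPU in host 3; 7 vCPU remain.
Put 51 vCPU in host 4; 13 vCPU remain.
Put 49 vCPU in host 5; 15 vCPU remain.
Put 47 vCPU in host 6; 17 vCPU remain.
Put 43 vCPU in host 7; 21 vCPU remain.
Put 40 vCPU in host 8; 24 vCPU remain.
Put 33 vCPU in host 9; 31 vCPU remain.
Put 29 vCPU in host 9; 2 vCPU remain.
Put 27 vCPU in host 10; 37 vCPU remain.
Put 24 vCPU in host 8; 0 vCPU remain.
Put 17 vCPU in host 6; 0 vCPU remain.
Put 9 vCPU in host 4; 4 vCPU remain.
Put 7 vCPU in host 3; 0 vCPU remain.
Put 6 vCPU in host 2; 0 vCPU remain.
Put 5 vCPU in host 5; 10 vCPU remain.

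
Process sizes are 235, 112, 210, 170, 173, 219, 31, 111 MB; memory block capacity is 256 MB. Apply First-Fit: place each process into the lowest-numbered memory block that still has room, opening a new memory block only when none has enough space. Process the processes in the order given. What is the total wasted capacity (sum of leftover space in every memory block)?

275

235 MB → memory block 1 (remaining 21 MB)
112 MB → memory block 2 (remaining 144 MB)
210 MB → memory block 3 (remaining 46 MB)
170 MB → memory block 4 (remaining 86 MB)
173 MB → memory block 5 (remaining 83 MB)
219 MB → memory block 6 (remaining 37 MB)
31 MB → memory block 2 (remaining 113 MB)
111 MB → memory block 2 (remaining 2 MB)
6 memory blocks × 256 MB = 1536 MB; used 1261 MB; unused 275 MB.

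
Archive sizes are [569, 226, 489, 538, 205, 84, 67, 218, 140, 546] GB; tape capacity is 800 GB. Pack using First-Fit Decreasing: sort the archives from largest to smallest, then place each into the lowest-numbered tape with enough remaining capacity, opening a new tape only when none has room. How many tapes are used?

4

Sorted descending: 569, 546, 538, 489, 226, 218, 205, 140, 84, 67.
569 GB → tape 1 (remaining 231 GB)
546 GB → tape 2 (remaining 254 GB)
538 GB → tape 3 (remaining 262 GB)
489 GB → tape 4 (remaining 311 GB)
226 GB → tape 1 (remaining 5 GB)
218 GB → tape 2 (remaining 36 GB)
205 GB → tape 3 (remaining 57 GB)
140 GB → tape 4 (remaining 171 GB)
84 GB → tape 4 (remaining 87 GB)
67 GB → tape 4 (remaining 20 GB)
Final tapes: [569,226] [546,218] [538,205] [489,140,84,67].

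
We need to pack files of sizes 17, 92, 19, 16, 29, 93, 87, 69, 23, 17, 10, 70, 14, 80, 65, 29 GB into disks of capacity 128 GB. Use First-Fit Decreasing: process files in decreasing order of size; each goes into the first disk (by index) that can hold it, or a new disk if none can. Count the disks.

7

Sorted descending: 93, 92, 87, 80, 70, 69, 65, 29, 29, 23, 19, 17, 17, 16, 14, 10.
93 GB → disk 1 (remaining 35 GB)
92 GB → disk 2 (remaining 36 GB)
87 GB → disk 3 (remaining 41 GB)
80 GB → disk 4 (remaining 48 GB)
70 GB → disk 5 (remaining 58 GB)
69 GB → disk 6 (remaining 59 GB)
65 GB → disk 7 (remaining 63 GB)
29 GB → disk 1 (remaining 6 GB)
29 GB → disk 2 (remaining 7 GB)
23 GB → disk 3 (remaining 18 GB)
19 GB → disk 4 (remaining 29 GB)
17 GB → disk 3 (remaining 1 GB)
17 GB → disk 4 (remaining 12 GB)
16 GB → disk 5 (remaining 42 GB)
14 GB → disk 5 (remaining 28 GB)
10 GB → disk 4 (remaining 2 GB)
Final disks: [93,29] [92,29] [87,23,17] [80,19,17,10] [70,16,14] [69] [65].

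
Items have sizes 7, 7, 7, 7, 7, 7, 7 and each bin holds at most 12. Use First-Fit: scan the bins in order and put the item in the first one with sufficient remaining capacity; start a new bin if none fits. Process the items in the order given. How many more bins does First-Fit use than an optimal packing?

0

First-Fit: [7] [7] [7] [7] [7] [7] [7] → 7 bins.
7 items exceed 6 (half the capacity), and no two of those can share a bin, so at least 7 bins are needed.
So 7 is already optimal.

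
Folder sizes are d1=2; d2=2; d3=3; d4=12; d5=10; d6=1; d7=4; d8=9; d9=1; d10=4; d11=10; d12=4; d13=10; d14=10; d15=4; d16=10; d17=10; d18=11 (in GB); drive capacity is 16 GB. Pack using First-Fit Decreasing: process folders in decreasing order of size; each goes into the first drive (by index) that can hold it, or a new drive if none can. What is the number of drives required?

9

Sorted descending: 12, 11, 10, 10, 10, 10, 10, 10, 9, 4, 4, 4, 4, 3, 2, 2, 1, 1.
12 GB → drive 1 (remaining 4 GB)
11 GB → drive 2 (remaining 5 GB)
10 GB → drive 3 (remaining 6 GB)
10 GB → drive 4 (remaining 6 GB)
10 GB → drive 5 (remaining 6 GB)
10 GB → drive 6 (remaining 6 GB)
10 GB → drive 7 (remaining 6 GB)
10 GB → drive 8 (remaining 6 GB)
9 GB → drive 9 (remaining 7 GB)
4 GB → drive 1 (remaining 0 GB)
4 GB → drive 2 (remaining 1 GB)
4 GB → drive 3 (remaining 2 GB)
4 GB → drive 4 (remaining 2 GB)
3 GB → drive 5 (remaining 3 GB)
2 GB → drive 3 (remaining 0 GB)
2 GB → drive 4 (remaining 0 GB)
1 GB → drive 2 (remaining 0 GB)
1 GB → drive 5 (remaining 2 GB)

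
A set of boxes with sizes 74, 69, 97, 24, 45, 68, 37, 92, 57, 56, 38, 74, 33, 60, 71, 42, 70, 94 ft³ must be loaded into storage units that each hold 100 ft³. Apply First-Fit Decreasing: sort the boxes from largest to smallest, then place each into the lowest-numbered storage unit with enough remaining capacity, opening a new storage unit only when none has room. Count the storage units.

13 storage units

Sorted descending: 97, 94, 92, 74, 74, 71, 70, 69, 68, 60, 57, 56, 45, 42, 38, 37, 33, 24.
storage unit 1: place 97 ft³, 3 ft³ left
storage unit 2: place 94 ft³, 6 ft³ left
storage unit 3: place 92 ft³, 8 ft³ left
storage unit 4: place 74 ft³, 26 ft³ left
storage unit 5: place 74 ft³, 26 ft³ left
storage unit 6: place 71 ft³, 29 ft³ left
storage unit 7: place 70 ft³, 30 ft³ left
storage unit 8: place 69 ft³, 31 ft³ left
storage unit 9: place 68 ft³, 32 ft³ left
storage unit 10: place 60 ft³, 40 ft³ left
storage unit 11: place 57 ft³, 43 ft³ left
storage unit 12: place 56 ft³, 44 ft³ left
storage unit 13: place 45 ft³, 55 ft³ left
storage unit 11: place 42 ft³, 1 ft³ left
storage unit 10: place 38 ft³, 2 ft³ left
storage unit 12: place 37 ft³, 7 ft³ left
storage unit 13: place 33 ft³, 22 ft³ left
storage unit 4: place 24 ft³, 2 ft³ left
Final storage units: [97] [94] [92] [74,24] [74] [71] [70] [69] [68] [60,38] [57,42] [56,37] [45,33].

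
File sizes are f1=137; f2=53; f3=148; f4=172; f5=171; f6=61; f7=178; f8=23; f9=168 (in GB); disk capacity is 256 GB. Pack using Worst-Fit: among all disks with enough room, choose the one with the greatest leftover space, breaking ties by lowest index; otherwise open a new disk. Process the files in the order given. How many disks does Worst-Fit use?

6 disks

disk 1: place f1 (137 GB), 119 GB left
disk 1: place f2 (53 GB), 66 GB left
disk 2: place f3 (148 GB), 108 GB left
disk 3: place f4 (172 GB), 84 GB left
disk 4: place f5 (171 GB), 85 GB left
disk 2: place f6 (61 GB), 47 GB left
disk 5: place f7 (178 GB), 78 GB left
disk 4: place f8 (23 GB), 62 GB left
disk 6: place f9 (168 GB), 88 GB left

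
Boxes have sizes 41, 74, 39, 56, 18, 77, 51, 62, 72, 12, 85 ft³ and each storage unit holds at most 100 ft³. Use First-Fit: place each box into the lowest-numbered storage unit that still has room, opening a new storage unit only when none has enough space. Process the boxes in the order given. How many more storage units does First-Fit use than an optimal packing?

First-Fit: [41,39,18] [74,12] [56] [77] [51] [62] [72] [85] → 8 storage units.
7 boxes exceed 50 ft³ (half the capacity), and no two of those can share a storage unit, so at least 7 storage units are needed.
An optimal packing achieves that bound: [85,12] [77,18] [74] [72] [62] [56,41] [51,39] → 7 storage units.
Excess: 8 − 7 = 1.

1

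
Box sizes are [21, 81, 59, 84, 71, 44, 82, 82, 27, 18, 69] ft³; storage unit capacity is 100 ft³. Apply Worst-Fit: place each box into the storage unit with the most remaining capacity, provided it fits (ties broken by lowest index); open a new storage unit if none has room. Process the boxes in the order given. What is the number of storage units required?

8

Put 21 ft³ in storage unit 1; 79 ft³ remain.
Put 81 ft³ in storage unit 2; 19 ft³ remain.
Put 59 ft³ in storage unit 1; 20 ft³ remain.
Put 84 ft³ in storage unit 3; 16 ft³ remain.
Put 71 ft³ in storage unit 4; 29 ft³ remain.
Put 44 ft³ in storage unit 5; 56 ft³ remain.
Put 82 ft³ in storage unit 6; 18 ft³ remain.
Put 82 ft³ in storage unit 7; 18 ft³ remain.
Put 27 ft³ in storage unit 5; 29 ft³ remain.
Put 18 ft³ in storage unit 4; 11 ft³ remain.
Put 69 ft³ in storage unit 8; 31 ft³ remain.
Final storage units: [21,59] [81] [84] [71,18] [44,27] [82] [82] [69].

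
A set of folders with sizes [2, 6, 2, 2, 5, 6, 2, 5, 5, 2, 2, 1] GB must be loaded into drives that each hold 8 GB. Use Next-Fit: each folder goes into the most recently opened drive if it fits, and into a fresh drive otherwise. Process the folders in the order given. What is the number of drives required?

7 drives

Put 2 GB in drive 1; 6 GB remain.
Put 6 GB in drive 1; 0 GB remain.
Put 2 GB in drive 2; 6 GB remain.
Put 2 GB in drive 2; 4 GB remain.
Put 5 GB in drive 3; 3 GB remain.
Put 6 GB in drive 4; 2 GB remain.
Put 2 GB in drive 4; 0 GB remain.
Put 5 GB in drive 5; 3 GB remain.
Put 5 GB in drive 6; 3 GB remain.
Put 2 GB in drive 6; 1 GB remain.
Put 2 GB in drive 7; 6 GB remain.
Put 1 GB in drive 7; 5 GB remain.
Final drives: [2,6] [2,2] [5] [6,2] [5] [5,2] [2,1].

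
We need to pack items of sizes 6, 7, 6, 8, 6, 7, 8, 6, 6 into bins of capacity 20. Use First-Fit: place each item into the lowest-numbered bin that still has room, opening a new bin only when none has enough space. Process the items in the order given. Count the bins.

4 bins

Put 6 in bin 1; 14 remain.
Put 7 in bin 1; 7 remain.
Put 6 in bin 1; 1 remain.
Put 8 in bin 2; 12 remain.
Put 6 in bin 2; 6 remain.
Put 7 in bin 3; 13 remain.
Put 8 in bin 3; 5 remain.
Put 6 in bin 2; 0 remain.
Put 6 in bin 4; 14 remain.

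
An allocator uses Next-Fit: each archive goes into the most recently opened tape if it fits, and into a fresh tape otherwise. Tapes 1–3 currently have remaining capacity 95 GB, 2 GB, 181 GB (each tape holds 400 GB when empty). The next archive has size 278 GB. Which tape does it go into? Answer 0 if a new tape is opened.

Next-Fit only looks at tape 3, which has 181 GB free.
278 GB does not fit, so a new tape is opened.

0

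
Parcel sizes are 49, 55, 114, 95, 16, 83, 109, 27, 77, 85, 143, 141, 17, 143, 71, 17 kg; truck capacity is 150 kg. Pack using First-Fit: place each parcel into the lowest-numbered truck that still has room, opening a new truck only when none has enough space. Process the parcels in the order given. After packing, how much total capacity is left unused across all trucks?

Put 49 kg in truck 1; 101 kg remain.
Put 55 kg in truck 1; 46 kg remain.
Put 114 kg in truck 2; 36 kg remain.
Put 95 kg in truck 3; 55 kg remain.
Put 16 kg in truck 1; 30 kg remain.
Put 83 kg in truck 4; 67 kg remain.
Put 109 kg in truck 5; 41 kg remain.
Put 27 kg in truck 1; 3 kg remain.
Put 77 kg in truck 6; 73 kg remain.
Put 85 kg in truck 7; 65 kg remain.
Put 143 kg in truck 8; 7 kg remain.
Put 141 kg in truck 9; 9 kg remain.
Put 17 kg in truck 2; 19 kg remain.
Put 143 kg in truck 10; 7 kg remain.
Put 71 kg in truck 6; 2 kg remain.
Put 17 kg in truck 2; 2 kg remain.
10 trucks × 150 kg = 1500 kg; used 1242 kg; unused 258 kg.

258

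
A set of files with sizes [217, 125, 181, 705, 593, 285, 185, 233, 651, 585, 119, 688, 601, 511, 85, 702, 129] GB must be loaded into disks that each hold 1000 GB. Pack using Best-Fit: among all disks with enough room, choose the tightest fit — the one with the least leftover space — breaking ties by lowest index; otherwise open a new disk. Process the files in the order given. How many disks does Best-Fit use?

9 disks

disk 1: place 217 GB, 783 GB left
disk 1: place 125 GB, 658 GB left
disk 1: place 181 GB, 477 GB left
disk 2: place 705 GB, 295 GB left
disk 3: place 593 GB, 407 GB left
disk 2: place 285 GB, 10 GB left
disk 3: place 185 GB, 222 GB left
disk 1: place 233 GB, 244 GB left
disk 4: place 651 GB, 349 GB left
disk 5: place 585 GB, 415 GB left
disk 3: place 119 GB, 103 GB left
disk 6: place 688 GB, 312 GB left
disk 7: place 601 GB, 399 GB left
disk 8: place 511 GB, 489 GB left
disk 3: place 85 GB, 18 GB left
disk 9: place 702 GB, 298 GB left
disk 1: place 129 GB, 115 GB left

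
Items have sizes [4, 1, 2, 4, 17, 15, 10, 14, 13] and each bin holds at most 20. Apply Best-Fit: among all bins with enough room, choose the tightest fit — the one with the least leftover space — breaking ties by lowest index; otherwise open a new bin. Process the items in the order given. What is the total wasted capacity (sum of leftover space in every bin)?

40

Put 4 in bin 1; 16 remain.
Put 1 in bin 1; 15 remain.
Put 2 in bin 1; 13 remain.
Put 4 in bin 1; 9 remain.
Put 17 in bin 2; 3 remain.
Put 15 in bin 3; 5 remain.
Put 10 in bin 4; 10 remain.
Put 14 in bin 5; 6 remain.
Put 13 in bin 6; 7 remain.
6 bins × 20 = 120; used 80; unused 40.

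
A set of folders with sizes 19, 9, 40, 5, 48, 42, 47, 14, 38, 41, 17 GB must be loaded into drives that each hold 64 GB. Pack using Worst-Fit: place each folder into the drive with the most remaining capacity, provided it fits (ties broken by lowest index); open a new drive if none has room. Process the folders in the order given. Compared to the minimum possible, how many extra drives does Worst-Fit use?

Worst-Fit: [19,9,5,14] [40] [48] [42] [47] [38,17] [41] → 7 drives.
6 folders exceed 32 GB (half the capacity), and no two of those can share a drive, so at least 6 drives are needed.
An optimal packing achieves that bound: [48,14] [47,17] [42,19] [41,9,5] [40] [38] → 6 drives.
Excess: 7 − 6 = 1.

1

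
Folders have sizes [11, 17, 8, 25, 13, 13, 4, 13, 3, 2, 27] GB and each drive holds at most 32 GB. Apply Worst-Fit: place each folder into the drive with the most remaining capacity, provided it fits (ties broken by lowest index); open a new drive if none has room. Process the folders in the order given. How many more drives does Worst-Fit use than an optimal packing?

Worst-Fit: [11,17] [8,13,3,2] [25] [13,4,13] [27] → 5 drives.
Total size 136 GB; any packing needs at least ⌈136/32⌉ = 5 drives.
So 5 is already optimal.

0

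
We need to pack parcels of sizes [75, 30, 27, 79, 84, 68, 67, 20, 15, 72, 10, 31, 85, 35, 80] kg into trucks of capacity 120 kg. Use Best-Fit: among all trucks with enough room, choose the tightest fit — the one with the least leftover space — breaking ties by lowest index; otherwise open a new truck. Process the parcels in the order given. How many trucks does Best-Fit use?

truck 1: place 75 kg, 45 kg left
truck 1: place 30 kg, 15 kg left
truck 2: place 27 kg, 93 kg left
truck 2: place 79 kg, 14 kg left
truck 3: place 84 kg, 36 kg left
truck 4: place 68 kg, 52 kg left
truck 5: place 67 kg, 53 kg left
truck 3: place 20 kg, 16 kg left
truck 1: place 15 kg, 0 kg left
truck 6: place 72 kg, 48 kg left
truck 2: place 10 kg, 4 kg left
truck 6: place 31 kg, 17 kg left
truck 7: place 85 kg, 35 kg left
truck 7: place 35 kg, 0 kg left
truck 8: place 80 kg, 40 kg left

8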